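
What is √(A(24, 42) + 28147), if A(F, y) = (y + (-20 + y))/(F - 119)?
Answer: √254020595/95 ≈ 167.77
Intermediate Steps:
A(F, y) = (-20 + 2*y)/(-119 + F)
√(A(24, 42) + 28147) = √(2*(-10 + 42)/(-119 + 24) + 28147) = √(2*32/(-95) + 28147) = √(2*(-1/95)*32 + 28147) = √(-64/95 + 28147) = √(2673901/95) = √254020595/95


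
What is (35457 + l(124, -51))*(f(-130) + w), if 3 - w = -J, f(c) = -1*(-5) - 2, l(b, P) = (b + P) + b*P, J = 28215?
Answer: 824222526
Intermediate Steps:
l(b, P) = P + b + P*b (l(b, P) = (P + b) + P*b = P + b + P*b)
f(c) = 3 (f(c) = 5 - 2 = 3)
w = 28218 (w = 3 - (-1)*28215 = 3 - 1*(-28215) = 3 + 28215 = 28218)
(35457 + l(124, -51))*(f(-130) + w) = (35457 + (-51 + 124 - 51*124))*(3 + 28218) = (35457 + (-51 + 124 - 6324))*28221 = (35457 - 6251)*28221 = 29206*28221 = 824222526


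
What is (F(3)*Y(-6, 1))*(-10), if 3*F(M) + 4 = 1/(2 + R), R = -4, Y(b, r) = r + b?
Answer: -75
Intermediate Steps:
Y(b, r) = b + r
F(M) = -3/2 (F(M) = -4/3 + 1/(3*(2 - 4)) = -4/3 + (1/3)/(-2) = -4/3 + (1/3)*(-1/2) = -4/3 - 1/6 = -3/2)
(F(3)*Y(-6, 1))*(-10) = -3*(-6 + 1)/2*(-10) = -3/2*(-5)*(-10) = (15/2)*(-10) = -75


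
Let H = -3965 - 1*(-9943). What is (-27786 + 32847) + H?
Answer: 11039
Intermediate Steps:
H = 5978 (H = -3965 + 9943 = 5978)
(-27786 + 32847) + H = (-27786 + 32847) + 5978 = 5061 + 5978 = 11039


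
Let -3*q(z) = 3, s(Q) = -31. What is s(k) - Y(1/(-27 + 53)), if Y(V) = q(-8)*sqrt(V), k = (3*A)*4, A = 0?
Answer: -31 + sqrt(26)/26 ≈ -30.804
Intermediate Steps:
k = 0 (k = (3*0)*4 = 0*4 = 0)
q(z) = -1 (q(z) = -1/3*3 = -1)
Y(V) = -sqrt(V)
s(k) - Y(1/(-27 + 53)) = -31 - (-1)*sqrt(1/(-27 + 53)) = -31 - (-1)*sqrt(1/26) = -31 - (-1)*sqrt(26)/26 = -31 + sqrt(26)/26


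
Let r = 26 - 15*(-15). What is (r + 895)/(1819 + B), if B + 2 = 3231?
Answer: 573/2524 ≈ 0.22702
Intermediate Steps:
B = 3229 (B = -2 + 3231 = 3229)
r = 251 (r = 26 + 225 = 251)
(r + 895)/(1819 + B) = (251 + 895)/(1819 + 3229) = 1146/5048 = 1146*(1/5048) = 573/2524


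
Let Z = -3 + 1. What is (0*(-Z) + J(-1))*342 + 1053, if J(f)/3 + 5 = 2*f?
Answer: -6129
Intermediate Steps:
Z = -2
J(f) = -15 + 6*f (J(f) = -15 + 3*(2*f) = -15 + 6*f)
(0*(-Z) + J(-1))*342 + 1053 = (0*(-1*(-2)) + (-15 + 6*(-1)))*342 + 1053 = (0*2 + (-15 - 6))*342 + 1053 = (0 - 21)*342 + 1053 = -21*342 + 1053 = -7182 + 1053 = -6129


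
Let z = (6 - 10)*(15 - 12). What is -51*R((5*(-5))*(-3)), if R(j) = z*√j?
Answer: 3060*√3 ≈ 5300.1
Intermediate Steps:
z = -12 (z = -4*3 = -12)
R(j) = -12*√j
-51*R((5*(-5))*(-3)) = -(-612)*√((5*(-5))*(-3)) = -(-612)*√(-25*(-3)) = -(-612)*√75 = -(-612)*5*√3 = -(-3060)*√3 = 3060*√3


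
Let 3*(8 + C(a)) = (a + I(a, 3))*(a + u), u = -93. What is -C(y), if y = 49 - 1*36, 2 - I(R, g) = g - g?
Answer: 408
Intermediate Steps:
I(R, g) = 2 (I(R, g) = 2 - (g - g) = 2 - 1*0 = 2 + 0 = 2)
y = 13 (y = 49 - 36 = 13)
C(a) = -8 + (-93 + a)*(2 + a)/3 (C(a) = -8 + ((a + 2)*(a - 93))/3 = -8 + ((2 + a)*(-93 + a))/3 = -8 + ((-93 + a)*(2 + a))/3 = -8 + (-93 + a)*(2 + a)/3)
-C(y) = -(-70 - 91/3*13 + (⅓)*13²) = -(-70 - 1183/3 + (⅓)*169) = -(-70 - 1183/3 + 169/3) = -1*(-408) = 408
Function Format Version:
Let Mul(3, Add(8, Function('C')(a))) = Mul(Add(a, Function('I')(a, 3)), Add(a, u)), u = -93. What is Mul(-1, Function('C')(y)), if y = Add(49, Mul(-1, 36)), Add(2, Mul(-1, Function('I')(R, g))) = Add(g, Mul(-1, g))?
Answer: 408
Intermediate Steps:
Function('I')(R, g) = 2 (Function('I')(R, g) = Add(2, Mul(-1, Add(g, Mul(-1, g)))) = Add(2, Mul(-1, 0)) = Add(2, 0) = 2)
y = 13 (y = Add(49, -36) = 13)
Function('C')(a) = Add(-8, Mul(Rational(1, 3), Add(-93, a), Add(2, a))) (Function('C')(a) = Add(-8, Mul(Rational(1, 3), Mul(Add(a, 2), Add(a, -93)))) = Add(-8, Mul(Rational(1, 3), Mul(Add(2, a), Add(-93, a)))) = Add(-8, Mul(Rational(1, 3), Mul(Add(-93, a), Add(2, a)))) = Add(-8, Mul(Rational(1, 3), Add(-93, a), Add(2, a))))
Mul(-1, Function('C')(y)) = Mul(-1, Add(-70, Mul(Rational(-91, 3), 13), Mul(Rational(1, 3), Pow(13, 2)))) = Mul(-1, Add(-70, Rational(-1183, 3), Mul(Rational(1, 3), 169))) = Mul(-1, Add(-70, Rational(-1183, 3), Rational(169, 3))) = Mul(-1, -408) = 408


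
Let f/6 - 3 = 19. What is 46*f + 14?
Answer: 6086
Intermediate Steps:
f = 132 (f = 18 + 6*19 = 18 + 114 = 132)
46*f + 14 = 46*132 + 14 = 6072 + 14 = 6086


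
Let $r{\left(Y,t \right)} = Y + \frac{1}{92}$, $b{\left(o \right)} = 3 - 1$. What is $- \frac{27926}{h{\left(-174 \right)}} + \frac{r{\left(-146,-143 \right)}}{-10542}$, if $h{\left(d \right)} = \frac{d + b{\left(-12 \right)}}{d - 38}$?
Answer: $- \frac{478491263953}{13901384} \approx -34420.0$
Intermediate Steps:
$b{\left(o \right)} = 2$
$r{\left(Y,t \right)} = \frac{1}{92} + Y$ ($r{\left(Y,t \right)} = Y + \frac{1}{92} = \frac{1}{92} + Y$)
$h{\left(d \right)} = \frac{2 + d}{-38 + d}$ ($h{\left(d \right)} = \frac{d + 2}{d - 38} = \frac{2 + d}{-38 + d}$)
$- \frac{27926}{h{\left(-174 \right)}} + \frac{r{\left(-146,-143 \right)}}{-10542} = - \frac{27926}{\frac{1}{-38 - 174} \left(2 - 174\right)} + \frac{\frac{1}{92} - 146}{-10542} = - \frac{27926}{\frac{1}{-212} \left(-172\right)} - - \frac{4477}{323288} = - \frac{27926}{\left(- \frac{1}{212}\right) \left(-172\right)} + \frac{4477}{323288} = - \frac{27926}{\frac{43}{53}} + \frac{4477}{323288} = \left(-27926\right) \frac{53}{43} + \frac{4477}{323288} = - \frac{1480078}{43} + \frac{4477}{323288} = - \frac{478491263953}{13901384}$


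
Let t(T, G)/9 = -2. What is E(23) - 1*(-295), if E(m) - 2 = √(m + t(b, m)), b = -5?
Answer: 297 + √5 ≈ 299.24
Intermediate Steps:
t(T, G) = -18 (t(T, G) = 9*(-2) = -18)
E(m) = 2 + √(-18 + m) (E(m) = 2 + √(m - 18) = 2 + √(-18 + m))
E(23) - 1*(-295) = (2 + √(-18 + 23)) - 1*(-295) = (2 + √5) + 295 = 297 + √5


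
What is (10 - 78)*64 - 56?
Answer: -4408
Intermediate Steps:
(10 - 78)*64 - 56 = -68*64 - 56 = -4352 - 56 = -4408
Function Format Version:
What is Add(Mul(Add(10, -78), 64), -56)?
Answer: -4408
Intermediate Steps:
Add(Mul(Add(10, -78), 64), -56) = Add(Mul(-68, 64), -56) = Add(-4352, -56) = -4408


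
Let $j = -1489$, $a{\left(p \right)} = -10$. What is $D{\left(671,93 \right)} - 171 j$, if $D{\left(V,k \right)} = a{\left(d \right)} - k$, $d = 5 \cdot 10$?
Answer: $254516$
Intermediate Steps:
$d = 50$
$D{\left(V,k \right)} = -10 - k$
$D{\left(671,93 \right)} - 171 j = \left(-10 - 93\right) - 171 \left(-1489\right) = \left(-10 - 93\right) - -254619 = -103 + 254619 = 254516$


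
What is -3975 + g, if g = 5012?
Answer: 1037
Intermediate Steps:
-3975 + g = -3975 + 5012 = 1037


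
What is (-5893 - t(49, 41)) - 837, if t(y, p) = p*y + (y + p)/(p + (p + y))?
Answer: -1144899/131 ≈ -8739.7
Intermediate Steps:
t(y, p) = p*y + (p + y)/(y + 2*p)
(-5893 - t(49, 41)) - 837 = (-5893 - (41 + 49 + 41*49² + 2*49*41²)/(49 + 2*41)) - 837 = (-5893 - (41 + 49 + 41*2401 + 2*49*1681)/(49 + 82)) - 837 = (-5893 - (41 + 49 + 98441 + 164738)/131) - 837 = (-5893 - 263269/131) - 837 = -1035252/131 - 837 = -1144899/131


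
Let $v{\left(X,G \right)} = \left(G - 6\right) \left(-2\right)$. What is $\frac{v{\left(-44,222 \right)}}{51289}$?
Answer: $- \frac{432}{51289} \approx -0.0084229$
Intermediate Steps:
$v{\left(X,G \right)} = 12 - 2 G$ ($v{\left(X,G \right)} = \left(-6 + G\right) \left(-2\right) = 12 - 2 G$)
$\frac{v{\left(-44,222 \right)}}{51289} = \frac{12 - 444}{51289} = \left(12 - 444\right) \frac{1}{51289} = \left(-432\right) \frac{1}{51289} = - \frac{432}{51289}$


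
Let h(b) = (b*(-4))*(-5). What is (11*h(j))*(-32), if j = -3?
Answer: 21120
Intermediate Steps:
h(b) = 20*b (h(b) = -4*b*(-5) = 20*b)
(11*h(j))*(-32) = (11*(20*(-3)))*(-32) = (11*(-60))*(-32) = -660*(-32) = 21120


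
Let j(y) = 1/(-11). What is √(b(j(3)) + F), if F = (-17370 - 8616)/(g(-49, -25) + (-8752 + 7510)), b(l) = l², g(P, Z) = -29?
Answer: √3998028367/13981 ≈ 4.5226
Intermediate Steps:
j(y) = -1/11
F = 25986/1271 (F = (-17370 - 8616)/(-29 + (-8752 + 7510)) = -25986/(-29 - 1242) = -25986/(-1271) = -25986*(-1/1271) = 25986/1271 ≈ 20.445)
√(b(j(3)) + F) = √((-1/11)² + 25986/1271) = √(1/121 + 25986/1271) = √(3145577/153791) = √3998028367/13981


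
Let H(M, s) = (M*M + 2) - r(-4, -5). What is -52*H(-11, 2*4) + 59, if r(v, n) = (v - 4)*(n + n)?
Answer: -2177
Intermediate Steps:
r(v, n) = 2*n*(-4 + v) (r(v, n) = (-4 + v)*(2*n) = 2*n*(-4 + v))
H(M, s) = -78 + M² (H(M, s) = (M*M + 2) - 2*(-5)*(-4 - 4) = (M² + 2) - 2*(-5)*(-8) = (2 + M²) - 1*80 = (2 + M²) - 80 = -78 + M²)
-52*H(-11, 2*4) + 59 = -52*(-78 + (-11)²) + 59 = -52*(-78 + 121) + 59 = -52*43 + 59 = -2236 + 59 = -2177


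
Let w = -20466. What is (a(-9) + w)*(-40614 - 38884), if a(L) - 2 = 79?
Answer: 1620566730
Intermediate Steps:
a(L) = 81 (a(L) = 2 + 79 = 81)
(a(-9) + w)*(-40614 - 38884) = (81 - 20466)*(-40614 - 38884) = -20385*(-79498) = 1620566730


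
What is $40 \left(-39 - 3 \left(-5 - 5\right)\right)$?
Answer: $-360$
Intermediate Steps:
$40 \left(-39 - 3 \left(-5 - 5\right)\right) = 40 \left(-39 - -30\right) = 40 \left(-39 + 30\right) = 40 \left(-9\right) = -360$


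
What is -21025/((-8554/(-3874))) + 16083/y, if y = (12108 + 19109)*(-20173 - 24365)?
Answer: -1451853828084719/152474254478 ≈ -9522.0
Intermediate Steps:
y = -1390342746 (y = 31217*(-44538) = -1390342746)
-21025/((-8554/(-3874))) + 16083/y = -21025/((-8554/(-3874))) + 16083/(-1390342746) = -21025/((-8554*(-1/3874))) + 16083*(-1/1390342746) = -21025/329/149 - 5361/463447582 = -21025*149/329 - 5361/463447582 = -3132725/329 - 5361/463447582 = -1451853828084719/152474254478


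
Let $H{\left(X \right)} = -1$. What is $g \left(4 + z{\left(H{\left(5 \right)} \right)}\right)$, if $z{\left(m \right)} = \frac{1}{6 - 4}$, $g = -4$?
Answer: $-18$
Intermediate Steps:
$z{\left(m \right)} = \frac{1}{2}$
$g \left(4 + z{\left(H{\left(5 \right)} \right)}\right) = - 4 \left(4 + \frac{1}{2}\right) = \left(-4\right) \frac{9}{2} = -18$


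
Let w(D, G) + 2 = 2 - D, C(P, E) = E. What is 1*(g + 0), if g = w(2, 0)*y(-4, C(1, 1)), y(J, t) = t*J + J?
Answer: 16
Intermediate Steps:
w(D, G) = -D (w(D, G) = -2 + (2 - D) = -D)
y(J, t) = J + J*t (y(J, t) = J*t + J = J + J*t)
g = 16 (g = (-1*2)*(-4*(1 + 1)) = -(-8)*2 = -2*(-8) = 16)
1*(g + 0) = 1*(16 + 0) = 1*16 = 16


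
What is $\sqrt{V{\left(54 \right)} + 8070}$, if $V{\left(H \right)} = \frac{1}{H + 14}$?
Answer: $\frac{\sqrt{9328937}}{34} \approx 89.833$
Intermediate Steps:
$V{\left(H \right)} = \frac{1}{14 + H}$
$\sqrt{V{\left(54 \right)} + 8070} = \sqrt{\frac{1}{14 + 54} + 8070} = \sqrt{\frac{1}{68} + 8070} = \sqrt{\frac{548761}{68}} = \frac{\sqrt{9328937}}{34}$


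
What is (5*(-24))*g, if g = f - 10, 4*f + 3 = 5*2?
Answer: 990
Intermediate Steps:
f = 7/4 (f = -¾ + (5*2)/4 = -¾ + (¼)*10 = -¾ + 5/2 = 7/4 ≈ 1.7500)
g = -33/4 (g = 7/4 - 10 = -33/4 ≈ -8.2500)
(5*(-24))*g = (5*(-24))*(-33/4) = -120*(-33/4) = 990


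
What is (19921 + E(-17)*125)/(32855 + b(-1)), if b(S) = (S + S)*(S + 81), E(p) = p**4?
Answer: 10460046/32695 ≈ 319.93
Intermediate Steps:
b(S) = 2*S*(81 + S) (b(S) = (2*S)*(81 + S) = 2*S*(81 + S))
(19921 + E(-17)*125)/(32855 + b(-1)) = (19921 + (-17)**4*125)/(32855 + 2*(-1)*(81 - 1)) = (19921 + 83521*125)/(32855 + 2*(-1)*80) = (19921 + 10440125)/(32855 - 160) = 10460046/32695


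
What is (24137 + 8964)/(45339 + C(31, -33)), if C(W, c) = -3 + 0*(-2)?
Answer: 33101/45336 ≈ 0.73013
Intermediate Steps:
C(W, c) = -3 (C(W, c) = -3 + 0 = -3)
(24137 + 8964)/(45339 + C(31, -33)) = (24137 + 8964)/(45339 - 3) = 33101/45336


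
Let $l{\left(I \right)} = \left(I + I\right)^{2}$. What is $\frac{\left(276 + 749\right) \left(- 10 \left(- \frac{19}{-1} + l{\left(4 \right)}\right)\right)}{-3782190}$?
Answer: $\frac{85075}{378219} \approx 0.22494$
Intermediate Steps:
$l{\left(I \right)} = 4 I^{2}$ ($l{\left(I \right)} = \left(2 I\right)^{2} = 4 I^{2}$)
$\frac{\left(276 + 749\right) \left(- 10 \left(- \frac{19}{-1} + l{\left(4 \right)}\right)\right)}{-3782190} = \frac{\left(276 + 749\right) \left(- 10 \left(- \frac{19}{-1} + 4 \cdot 4^{2}\right)\right)}{-3782190} = 1025 \left(- 10 \left(\left(-19\right) \left(-1\right) + 4 \cdot 16\right)\right) \left(- \frac{1}{3782190}\right) = 1025 \left(- 10 \left(19 + 64\right)\right) \left(- \frac{1}{3782190}\right) = 1025 \left(\left(-10\right) 83\right) \left(- \frac{1}{3782190}\right) = 1025 \left(-830\right) \left(- \frac{1}{3782190}\right) = \left(-850750\right) \left(- \frac{1}{3782190}\right) = \frac{85075}{378219}$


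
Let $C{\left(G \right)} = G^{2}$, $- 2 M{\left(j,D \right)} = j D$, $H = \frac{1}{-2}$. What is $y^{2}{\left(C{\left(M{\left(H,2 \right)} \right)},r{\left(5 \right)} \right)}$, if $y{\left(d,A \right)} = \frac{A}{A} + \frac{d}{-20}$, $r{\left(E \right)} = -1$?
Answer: $\frac{6241}{6400} \approx 0.97516$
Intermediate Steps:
$H = - \frac{1}{2} \approx -0.5$
$M{\left(j,D \right)} = - \frac{D j}{2}$ ($M{\left(j,D \right)} = - \frac{j D}{2} = - \frac{D j}{2}$)
$y{\left(d,A \right)} = 1 - \frac{d}{20}$ ($y{\left(d,A \right)} = 1 + d \left(- \frac{1}{20}\right) = 1 - \frac{d}{20}$)
$y^{2}{\left(C{\left(M{\left(H,2 \right)} \right)},r{\left(5 \right)} \right)} = \left(1 - \frac{\left(\left(- \frac{1}{2}\right) 2 \left(- \frac{1}{2}\right)\right)^{2}}{20}\right)^{2} = \left(1 - \frac{1}{20 \cdot 4}\right)^{2} = \left(1 - \frac{1}{80}\right)^{2} = \left(\frac{79}{80}\right)^{2} = \frac{6241}{6400}$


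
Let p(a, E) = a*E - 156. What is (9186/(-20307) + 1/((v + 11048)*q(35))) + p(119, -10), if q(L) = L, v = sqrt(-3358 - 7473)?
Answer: (-45570680*sqrt(10831) + 503464871673*I)/(33845*(sqrt(10831) - 11048*I)) ≈ -1346.5 - 2.6077e-8*I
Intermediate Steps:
v = I*sqrt(10831) (v = sqrt(-10831) = I*sqrt(10831) ≈ 104.07*I)
p(a, E) = -156 + E*a (p(a, E) = E*a - 156 = -156 + E*a)
(9186/(-20307) + 1/((v + 11048)*q(35))) + p(119, -10) = (9186/(-20307) + 1/((I*sqrt(10831) + 11048)*35)) + (-156 - 10*119) = (9186*(-1/20307) + (1/35)/(11048 + I*sqrt(10831))) + (-156 - 1190) = (-3062/6769 + 1/(35*(11048 + I*sqrt(10831)))) - 1346 = -9114136/6769 + 1/(35*(11048 + I*sqrt(10831)))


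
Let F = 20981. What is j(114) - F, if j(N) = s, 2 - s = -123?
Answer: -20856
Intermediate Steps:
s = 125 (s = 2 - 1*(-123) = 2 + 123 = 125)
j(N) = 125
j(114) - F = 125 - 1*20981 = 125 - 20981 = -20856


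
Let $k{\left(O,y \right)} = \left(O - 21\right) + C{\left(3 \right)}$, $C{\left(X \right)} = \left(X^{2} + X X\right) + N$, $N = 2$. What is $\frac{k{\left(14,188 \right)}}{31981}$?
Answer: $\frac{13}{31981} \approx 0.00040649$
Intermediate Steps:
$C{\left(X \right)} = 2 + 2 X^{2}$ ($C{\left(X \right)} = \left(X^{2} + X X\right) + 2 = \left(X^{2} + X^{2}\right) + 2 = 2 X^{2} + 2 = 2 + 2 X^{2}$)
$k{\left(O,y \right)} = -1 + O$ ($k{\left(O,y \right)} = \left(O - 21\right) + \left(2 + 2 \cdot 3^{2}\right) = \left(-21 + O\right) + \left(2 + 2 \cdot 9\right) = \left(-21 + O\right) + \left(2 + 18\right) = \left(-21 + O\right) + 20 = -1 + O$)
$\frac{k{\left(14,188 \right)}}{31981} = \frac{-1 + 14}{31981} = 13 \cdot \frac{1}{31981} = \frac{13}{31981}$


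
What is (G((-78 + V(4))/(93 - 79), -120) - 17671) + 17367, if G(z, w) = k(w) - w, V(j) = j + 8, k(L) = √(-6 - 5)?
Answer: -184 + I*√11 ≈ -184.0 + 3.3166*I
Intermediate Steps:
k(L) = I*√11 (k(L) = √(-11) = I*√11)
V(j) = 8 + j
G(z, w) = -w + I*√11 (G(z, w) = I*√11 - w = -w + I*√11)
(G((-78 + V(4))/(93 - 79), -120) - 17671) + 17367 = ((-1*(-120) + I*√11) - 17671) + 17367 = ((120 + I*√11) - 17671) + 17367 = (-17551 + I*√11) + 17367 = -184 + I*√11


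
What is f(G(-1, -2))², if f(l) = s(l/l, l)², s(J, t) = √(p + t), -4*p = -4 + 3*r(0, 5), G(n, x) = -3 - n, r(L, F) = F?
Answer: 361/16 ≈ 22.563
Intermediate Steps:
p = -11/4 (p = -(-4 + 3*5)/4 = -(-4 + 15)/4 = -¼*11 = -11/4 ≈ -2.7500)
s(J, t) = √(-11/4 + t)
f(l) = -11/4 + l (f(l) = (√(-11 + 4*l)/2)² = -11/4 + l)
f(G(-1, -2))² = (-11/4 + (-3 - 1*(-1)))² = (-11/4 + (-3 + 1))² = (-11/4 - 2)² = (-19/4)² = 361/16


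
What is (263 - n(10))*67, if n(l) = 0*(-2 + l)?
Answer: 17621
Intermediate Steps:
n(l) = 0
(263 - n(10))*67 = (263 - 1*0)*67 = (263 + 0)*67 = 263*67 = 17621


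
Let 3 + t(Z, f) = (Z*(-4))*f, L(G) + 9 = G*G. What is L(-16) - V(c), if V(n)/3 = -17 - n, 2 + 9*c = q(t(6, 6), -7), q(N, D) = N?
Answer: 745/3 ≈ 248.33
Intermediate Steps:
L(G) = -9 + G² (L(G) = -9 + G*G = -9 + G²)
t(Z, f) = -3 - 4*Z*f (t(Z, f) = -3 + (Z*(-4))*f = -3 + (-4*Z)*f = -3 - 4*Z*f)
c = -149/9 (c = -2/9 + (-3 - 4*6*6)/9 = -2/9 + (-3 - 144)/9 = -2/9 + (⅑)*(-147) = -2/9 - 49/3 = -149/9 ≈ -16.556)
V(n) = -51 - 3*n (V(n) = 3*(-17 - n) = -51 - 3*n)
L(-16) - V(c) = (-9 + (-16)²) - (-51 - 3*(-149/9)) = (-9 + 256) - (-51 + 149/3) = 247 - 1*(-4/3) = 247 + 4/3 = 745/3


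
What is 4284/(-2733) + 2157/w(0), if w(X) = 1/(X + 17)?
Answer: 33404031/911 ≈ 36667.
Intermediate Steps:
w(X) = 1/(17 + X)
4284/(-2733) + 2157/w(0) = 4284/(-2733) + 2157/(1/(17 + 0)) = 4284*(-1/2733) + 2157/(1/17) = -1428/911 + 2157/(1/17) = -1428/911 + 2157*17 = -1428/911 + 36669 = 33404031/911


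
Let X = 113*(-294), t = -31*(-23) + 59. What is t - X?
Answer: 33994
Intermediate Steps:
t = 772 (t = 713 + 59 = 772)
X = -33222
t - X = 772 - 1*(-33222) = 772 + 33222 = 33994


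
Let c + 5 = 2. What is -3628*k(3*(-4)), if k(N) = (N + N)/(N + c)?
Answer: -29024/5 ≈ -5804.8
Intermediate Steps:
c = -3 (c = -5 + 2 = -3)
k(N) = 2*N/(-3 + N) (k(N) = (N + N)/(N - 3) = (2*N)/(-3 + N) = 2*N/(-3 + N))
-3628*k(3*(-4)) = -7256*3*(-4)/(-3 + 3*(-4)) = -7256*(-12)/(-3 - 12) = -7256*(-12)/(-15) = -7256*(-12)*(-1)/15 = -3628*8/5 = -29024/5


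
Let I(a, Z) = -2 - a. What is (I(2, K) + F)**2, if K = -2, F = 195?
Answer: 36481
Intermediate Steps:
(I(2, K) + F)**2 = ((-2 - 1*2) + 195)**2 = ((-2 - 2) + 195)**2 = (-4 + 195)**2 = 191**2 = 36481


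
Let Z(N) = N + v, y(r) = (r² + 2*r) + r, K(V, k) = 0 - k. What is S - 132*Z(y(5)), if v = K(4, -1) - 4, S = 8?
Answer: -4876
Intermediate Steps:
K(V, k) = -k
v = -3 (v = -1*(-1) - 4 = 1 - 4 = -3)
y(r) = r² + 3*r
Z(N) = -3 + N (Z(N) = N - 3 = -3 + N)
S - 132*Z(y(5)) = 8 - 132*(-3 + 5*(3 + 5)) = 8 - 132*(-3 + 5*8) = 8 - 132*(-3 + 40) = 8 - 132*37 = 8 - 4884 = -4876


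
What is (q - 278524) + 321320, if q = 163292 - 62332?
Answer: 143756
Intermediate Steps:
q = 100960
(q - 278524) + 321320 = (100960 - 278524) + 321320 = -177564 + 321320 = 143756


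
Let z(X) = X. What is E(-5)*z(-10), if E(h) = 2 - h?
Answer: -70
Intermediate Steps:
E(-5)*z(-10) = (2 - 1*(-5))*(-10) = (2 + 5)*(-10) = 7*(-10) = -70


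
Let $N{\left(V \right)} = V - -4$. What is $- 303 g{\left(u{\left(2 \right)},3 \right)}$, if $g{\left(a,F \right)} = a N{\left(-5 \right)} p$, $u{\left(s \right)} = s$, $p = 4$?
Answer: $2424$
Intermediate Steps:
$N{\left(V \right)} = 4 + V$ ($N{\left(V \right)} = V + 4 = 4 + V$)
$g{\left(a,F \right)} = - 4 a$ ($g{\left(a,F \right)} = a \left(4 - 5\right) 4 = a \left(-1\right) 4 = - a 4 = - 4 a$)
$- 303 g{\left(u{\left(2 \right)},3 \right)} = - 303 \left(\left(-4\right) 2\right) = \left(-303\right) \left(-8\right) = 2424$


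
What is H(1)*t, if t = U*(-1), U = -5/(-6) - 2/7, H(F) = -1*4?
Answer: 46/21 ≈ 2.1905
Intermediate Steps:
H(F) = -4
U = 23/42 (U = -5*(-⅙) - 2*⅐ = ⅚ - 2/7 = 23/42 ≈ 0.54762)
t = -23/42 (t = (23/42)*(-1) = -23/42 ≈ -0.54762)
H(1)*t = -4*(-23/42) = 46/21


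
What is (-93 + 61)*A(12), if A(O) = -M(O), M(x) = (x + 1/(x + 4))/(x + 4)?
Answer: 193/8 ≈ 24.125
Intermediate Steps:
M(x) = (x + 1/(4 + x))/(4 + x)
A(O) = -(1 + O**2 + 4*O)/(4 + O)**2
(-93 + 61)*A(12) = (-93 + 61)*((-1 - 1*12**2 - 4*12)/(4 + 12)**2) = -32*(-1 - 1*144 - 48)/16**2 = -(-1 - 144 - 48)/8 = -(-193)/8 = -32*(-193/256) = 193/8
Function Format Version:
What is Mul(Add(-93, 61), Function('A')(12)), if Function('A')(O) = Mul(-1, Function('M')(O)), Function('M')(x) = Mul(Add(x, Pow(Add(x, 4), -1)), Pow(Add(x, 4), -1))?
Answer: Rational(193, 8) ≈ 24.125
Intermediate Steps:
Function('M')(x) = Mul(Pow(Add(4, x), -1), Add(x, Pow(Add(4, x), -1))) (Function('M')(x) = Mul(Add(x, Pow(Add(4, x), -1)), Pow(Add(4, x), -1)) = Mul(Pow(Add(4, x), -1), Add(x, Pow(Add(4, x), -1))))
Function('A')(O) = Mul(-1, Pow(Add(4, O), -2), Add(1, Pow(O, 2), Mul(4, O))) (Function('A')(O) = Mul(-1, Mul(Pow(Add(4, O), -2), Add(1, Pow(O, 2), Mul(4, O)))) = Mul(-1, Pow(Add(4, O), -2), Add(1, Pow(O, 2), Mul(4, O))))
Mul(Add(-93, 61), Function('A')(12)) = Mul(Add(-93, 61), Mul(Pow(Add(4, 12), -2), Add(-1, Mul(-1, Pow(12, 2)), Mul(-4, 12)))) = Mul(-32, Mul(Pow(16, -2), Add(-1, Mul(-1, 144), -48))) = Mul(-32, Mul(Rational(1, 256), Add(-1, -144, -48))) = Mul(-32, Mul(Rational(1, 256), -193)) = Mul(-32, Rational(-193, 256)) = Rational(193, 8)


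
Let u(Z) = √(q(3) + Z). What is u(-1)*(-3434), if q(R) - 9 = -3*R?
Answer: -3434*I ≈ -3434.0*I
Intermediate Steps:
q(R) = 9 - 3*R
u(Z) = √Z (u(Z) = √((9 - 3*3) + Z) = √((9 - 9) + Z) = √(0 + Z) = √Z)
u(-1)*(-3434) = √(-1)*(-3434) = I*(-3434) = -3434*I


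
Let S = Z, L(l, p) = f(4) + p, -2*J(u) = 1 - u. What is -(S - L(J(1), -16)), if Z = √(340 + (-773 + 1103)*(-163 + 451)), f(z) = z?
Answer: -12 - 2*√23845 ≈ -320.84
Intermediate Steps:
J(u) = -½ + u/2 (J(u) = -(1 - u)/2 = -½ + u/2)
L(l, p) = 4 + p
Z = 2*√23845 (Z = √(340 + 330*288) = √(340 + 95040) = √95380 = 2*√23845 ≈ 308.84)
S = 2*√23845 ≈ 308.84
-(S - L(J(1), -16)) = -(2*√23845 - (4 - 16)) = -(2*√23845 - 1*(-12)) = -(2*√23845 + 12) = -(12 + 2*√23845) = -12 - 2*√23845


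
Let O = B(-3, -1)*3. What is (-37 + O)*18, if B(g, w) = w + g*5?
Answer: -1530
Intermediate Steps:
B(g, w) = w + 5*g
O = -48 (O = (-1 + 5*(-3))*3 = (-1 - 15)*3 = -16*3 = -48)
(-37 + O)*18 = (-37 - 48)*18 = -85*18 = -1530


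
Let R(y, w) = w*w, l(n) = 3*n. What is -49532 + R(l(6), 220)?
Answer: -1132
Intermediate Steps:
R(y, w) = w**2
-49532 + R(l(6), 220) = -49532 + 220**2 = -49532 + 48400 = -1132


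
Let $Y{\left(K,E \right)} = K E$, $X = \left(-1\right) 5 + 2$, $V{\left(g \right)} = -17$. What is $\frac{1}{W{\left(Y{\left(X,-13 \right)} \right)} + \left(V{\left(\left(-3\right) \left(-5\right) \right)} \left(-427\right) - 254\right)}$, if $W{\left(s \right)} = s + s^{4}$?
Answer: $\frac{1}{2320485} \approx 4.3094 \cdot 10^{-7}$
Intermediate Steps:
$X = -3$ ($X = -5 + 2 = -3$)
$Y{\left(K,E \right)} = E K$
$\frac{1}{W{\left(Y{\left(X,-13 \right)} \right)} + \left(V{\left(\left(-3\right) \left(-5\right) \right)} \left(-427\right) - 254\right)} = \frac{1}{\left(\left(-13\right) \left(-3\right) + \left(\left(-13\right) \left(-3\right)\right)^{4}\right) - -7005} = \frac{1}{\left(39 + 39^{4}\right) + \left(7259 - 254\right)} = \frac{1}{\left(39 + 2313441\right) + 7005} = \frac{1}{2313480 + 7005} = \frac{1}{2320485}$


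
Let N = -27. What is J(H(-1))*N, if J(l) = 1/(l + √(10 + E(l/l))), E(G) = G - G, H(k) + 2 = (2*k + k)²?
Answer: -63/13 + 9*√10/13 ≈ -2.6569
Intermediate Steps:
H(k) = -2 + 9*k² (H(k) = -2 + (2*k + k)² = -2 + (3*k)² = -2 + 9*k²)
E(G) = 0
J(l) = 1/(l + √10) (J(l) = 1/(l + √(10 + 0)) = 1/(l + √10))
J(H(-1))*N = -27/((-2 + 9*(-1)²) + √10) = -27/((-2 + 9*1) + √10) = -27/((-2 + 9) + √10) = -27/(7 + √10)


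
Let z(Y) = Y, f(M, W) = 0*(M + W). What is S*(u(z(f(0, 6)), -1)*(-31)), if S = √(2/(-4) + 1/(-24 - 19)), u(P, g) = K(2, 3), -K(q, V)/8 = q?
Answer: 744*I*√430/43 ≈ 358.79*I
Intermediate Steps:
K(q, V) = -8*q
f(M, W) = 0
u(P, g) = -16 (u(P, g) = -8*2 = -16)
S = 3*I*√430/86 (S = √(2*(-¼) + 1/(-43)) = √(-½ - 1/43) = √(-45/86) = 3*I*√430/86 ≈ 0.72336*I)
S*(u(z(f(0, 6)), -1)*(-31)) = (3*I*√430/86)*(-16*(-31)) = (3*I*√430/86)*496 = 744*I*√430/43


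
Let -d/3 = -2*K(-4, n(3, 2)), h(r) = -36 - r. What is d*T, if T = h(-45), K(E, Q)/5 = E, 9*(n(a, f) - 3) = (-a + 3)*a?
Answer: -1080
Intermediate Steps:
n(a, f) = 3 + a*(3 - a)/9 (n(a, f) = 3 + ((-a + 3)*a)/9 = 3 + ((3 - a)*a)/9 = 3 + (a*(3 - a))/9 = 3 + a*(3 - a)/9)
K(E, Q) = 5*E
T = 9 (T = -36 - 1*(-45) = -36 + 45 = 9)
d = -120 (d = -(-6)*5*(-4) = -(-6)*(-20) = -3*40 = -120)
d*T = -120*9 = -1080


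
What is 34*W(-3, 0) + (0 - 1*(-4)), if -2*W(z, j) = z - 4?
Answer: 123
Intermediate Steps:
W(z, j) = 2 - z/2 (W(z, j) = -(z - 4)/2 = -(-4 + z)/2 = 2 - z/2)
34*W(-3, 0) + (0 - 1*(-4)) = 34*(2 - ½*(-3)) + (0 - 1*(-4)) = 34*(2 + 3/2) + (0 + 4) = 34*(7/2) + 4 = 119 + 4 = 123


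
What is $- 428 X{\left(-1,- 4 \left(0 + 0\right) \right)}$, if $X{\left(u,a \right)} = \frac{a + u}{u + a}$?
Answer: $-428$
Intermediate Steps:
$X{\left(u,a \right)} = 1$ ($X{\left(u,a \right)} = \frac{a + u}{a + u} = 1$)
$- 428 X{\left(-1,- 4 \left(0 + 0\right) \right)} = \left(-428\right) 1 = -428$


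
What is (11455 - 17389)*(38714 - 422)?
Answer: -227224728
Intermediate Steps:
(11455 - 17389)*(38714 - 422) = -5934*38292 = -227224728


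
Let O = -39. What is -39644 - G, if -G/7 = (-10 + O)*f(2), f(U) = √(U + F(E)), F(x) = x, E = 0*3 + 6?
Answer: -39644 - 686*√2 ≈ -40614.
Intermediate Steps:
E = 6 (E = 0 + 6 = 6)
f(U) = √(6 + U) (f(U) = √(U + 6) = √(6 + U))
G = 686*√2 (G = -7*(-10 - 39)*√(6 + 2) = -(-343)*√8 = -(-343)*2*√2 = -(-686)*√2 = 686*√2 ≈ 970.15)
-39644 - G = -39644 - 686*√2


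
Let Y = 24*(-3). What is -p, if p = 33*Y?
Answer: 2376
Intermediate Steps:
Y = -72
p = -2376 (p = 33*(-72) = -2376)
-p = -1*(-2376) = 2376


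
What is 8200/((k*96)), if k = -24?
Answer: -1025/288 ≈ -3.5590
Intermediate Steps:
8200/((k*96)) = 8200/((-24*96)) = 8200/(-2304) = 8200*(-1/2304) = -1025/288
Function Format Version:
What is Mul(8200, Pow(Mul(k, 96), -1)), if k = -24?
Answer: Rational(-1025, 288) ≈ -3.5590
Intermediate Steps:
Mul(8200, Pow(Mul(k, 96), -1)) = Mul(8200, Pow(Mul(-24, 96), -1)) = Mul(8200, Pow(-2304, -1)) = Mul(8200, Rational(-1, 2304)) = Rational(-1025, 288)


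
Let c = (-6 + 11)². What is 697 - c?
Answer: 672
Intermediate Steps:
c = 25 (c = 5² = 25)
697 - c = 697 - 1*25 = 697 - 25 = 672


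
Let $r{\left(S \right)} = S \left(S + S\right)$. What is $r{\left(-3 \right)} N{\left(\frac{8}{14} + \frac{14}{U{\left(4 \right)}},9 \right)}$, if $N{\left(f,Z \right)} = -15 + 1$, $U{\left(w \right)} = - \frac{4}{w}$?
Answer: $-252$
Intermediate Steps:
$r{\left(S \right)} = 2 S^{2}$ ($r{\left(S \right)} = S 2 S = 2 S^{2}$)
$N{\left(f,Z \right)} = -14$
$r{\left(-3 \right)} N{\left(\frac{8}{14} + \frac{14}{U{\left(4 \right)}},9 \right)} = 2 \left(-3\right)^{2} \left(-14\right) = 2 \cdot 9 \left(-14\right) = 18 \left(-14\right) = -252$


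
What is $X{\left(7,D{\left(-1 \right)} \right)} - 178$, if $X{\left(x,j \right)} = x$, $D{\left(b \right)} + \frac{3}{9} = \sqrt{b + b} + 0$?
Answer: $-171$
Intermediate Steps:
$D{\left(b \right)} = - \frac{1}{3} + \sqrt{2} \sqrt{b}$ ($D{\left(b \right)} = - \frac{1}{3} + \left(\sqrt{b + b} + 0\right) = - \frac{1}{3} + \left(\sqrt{2 b} + 0\right) = - \frac{1}{3} + \left(\sqrt{2} \sqrt{b} + 0\right) = - \frac{1}{3} + \sqrt{2} \sqrt{b}$)
$X{\left(7,D{\left(-1 \right)} \right)} - 178 = 7 - 178 = -171$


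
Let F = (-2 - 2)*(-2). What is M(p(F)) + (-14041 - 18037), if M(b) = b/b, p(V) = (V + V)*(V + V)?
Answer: -32077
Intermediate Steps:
F = 8 (F = -4*(-2) = 8)
p(V) = 4*V**2 (p(V) = (2*V)*(2*V) = 4*V**2)
M(b) = 1
M(p(F)) + (-14041 - 18037) = 1 + (-14041 - 18037) = 1 - 32078 = -32077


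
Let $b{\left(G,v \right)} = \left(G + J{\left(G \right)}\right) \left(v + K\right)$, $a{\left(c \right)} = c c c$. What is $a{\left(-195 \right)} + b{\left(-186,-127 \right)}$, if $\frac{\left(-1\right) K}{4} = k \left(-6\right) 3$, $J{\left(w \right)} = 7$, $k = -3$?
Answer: $-7353478$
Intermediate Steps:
$a{\left(c \right)} = c^{3}$ ($a{\left(c \right)} = c^{2} c = c^{3}$)
$K = -216$ ($K = - 4 \left(-3\right) \left(-6\right) 3 = - 4 \cdot 18 \cdot 3 = \left(-4\right) 54 = -216$)
$b{\left(G,v \right)} = \left(-216 + v\right) \left(7 + G\right)$ ($b{\left(G,v \right)} = \left(G + 7\right) \left(v - 216\right) = \left(7 + G\right) \left(-216 + v\right) = \left(-216 + v\right) \left(7 + G\right)$)
$a{\left(-195 \right)} + b{\left(-186,-127 \right)} = \left(-195\right)^{3} - -61397 = -7414875 + \left(-1512 + 40176 - 889 + 23622\right) = -7414875 + 61397 = -7353478$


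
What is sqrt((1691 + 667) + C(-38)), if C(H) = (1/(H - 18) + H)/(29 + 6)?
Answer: sqrt(46195510)/140 ≈ 48.548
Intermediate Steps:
C(H) = H/35 + 1/(35*(-18 + H)) (C(H) = (1/(-18 + H) + H)/35 = (H + 1/(-18 + H))*(1/35) = H/35 + 1/(35*(-18 + H)))
sqrt((1691 + 667) + C(-38)) = sqrt((1691 + 667) + (1 + (-38)**2 - 18*(-38))/(35*(-18 - 38))) = sqrt(2358 + (1/35)*(1 + 1444 + 684)/(-56)) = sqrt(2358 + (1/35)*(-1/56)*2129) = sqrt(2358 - 2129/1960) = sqrt(4619551/1960) = sqrt(46195510)/140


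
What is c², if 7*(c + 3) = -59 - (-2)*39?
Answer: 4/49 ≈ 0.081633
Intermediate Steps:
c = -2/7 (c = -3 + (-59 - (-2)*39)/7 = -3 + (-59 - 1*(-78))/7 = -3 + (-59 + 78)/7 = -3 + (⅐)*19 = -3 + 19/7 = -2/7 ≈ -0.28571)
c² = (-2/7)² = 4/49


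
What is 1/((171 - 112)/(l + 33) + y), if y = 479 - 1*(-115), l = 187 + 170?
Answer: 390/231719 ≈ 0.0016831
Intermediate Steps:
l = 357
y = 594 (y = 479 + 115 = 594)
1/((171 - 112)/(l + 33) + y) = 1/((171 - 112)/(357 + 33) + 594) = 1/(59/390 + 594) = 1/(231719/390) = 390/231719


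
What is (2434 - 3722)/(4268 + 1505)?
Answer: -56/251 ≈ -0.22311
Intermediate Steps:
(2434 - 3722)/(4268 + 1505) = -1288/5773 = -1288*1/5773 = -56/251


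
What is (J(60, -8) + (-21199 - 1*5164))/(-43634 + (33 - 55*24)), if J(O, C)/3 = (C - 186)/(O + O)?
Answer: 527357/898420 ≈ 0.58698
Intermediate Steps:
J(O, C) = 3*(-186 + C)/(2*O) (J(O, C) = 3*((C - 186)/(O + O)) = 3*((-186 + C)/((2*O))) = 3*((-186 + C)*(1/(2*O))) = 3*((-186 + C)/(2*O)) = 3*(-186 + C)/(2*O))
(J(60, -8) + (-21199 - 1*5164))/(-43634 + (33 - 55*24)) = ((3/2)*(-186 - 8)/60 + (-21199 - 1*5164))/(-43634 + (33 - 55*24)) = ((3/2)*(1/60)*(-194) + (-21199 - 5164))/(-43634 + (33 - 1320)) = (-97/20 - 26363)/(-43634 - 1287) = -527357/20/(-44921) = -527357/20*(-1/44921) = 527357/898420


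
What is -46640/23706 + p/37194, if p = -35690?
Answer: -215066275/73476747 ≈ -2.9270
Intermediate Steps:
-46640/23706 + p/37194 = -46640/23706 - 35690/37194 = -46640*1/23706 - 35690*1/37194 = -23320/11853 - 17845/18597 = -215066275/73476747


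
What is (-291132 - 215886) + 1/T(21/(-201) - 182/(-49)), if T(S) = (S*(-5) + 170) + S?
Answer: -36991018775/72958 ≈ -5.0702e+5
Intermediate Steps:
T(S) = 170 - 4*S (T(S) = (-5*S + 170) + S = (170 - 5*S) + S = 170 - 4*S)
(-291132 - 215886) + 1/T(21/(-201) - 182/(-49)) = (-291132 - 215886) + 1/(170 - 4*(21/(-201) - 182/(-49))) = -507018 + 1/(170 - 4*(21*(-1/201) - 182*(-1/49))) = -507018 + 1/(170 - 4*(-7/67 + 26/7)) = -507018 + 1/(170 - 4*1693/469) = -507018 + 1/(170 - 6772/469) = -507018 + 1/(72958/469) = -507018 + 469/72958 = -36991018775/72958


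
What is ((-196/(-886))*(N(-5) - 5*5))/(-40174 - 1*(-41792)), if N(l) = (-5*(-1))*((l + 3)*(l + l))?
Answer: 3675/358387 ≈ 0.010254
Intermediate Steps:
N(l) = 10*l*(3 + l) (N(l) = 5*((3 + l)*(2*l)) = 5*(2*l*(3 + l)) = 10*l*(3 + l))
((-196/(-886))*(N(-5) - 5*5))/(-40174 - 1*(-41792)) = ((-196/(-886))*(10*(-5)*(3 - 5) - 5*5))/(-40174 - 1*(-41792)) = ((-196*(-1/886))*(10*(-5)*(-2) - 1*25))/(-40174 + 41792) = (98*(100 - 25)/443)/1618 = ((98/443)*75)*(1/1618) = (7350/443)*(1/1618) = 3675/358387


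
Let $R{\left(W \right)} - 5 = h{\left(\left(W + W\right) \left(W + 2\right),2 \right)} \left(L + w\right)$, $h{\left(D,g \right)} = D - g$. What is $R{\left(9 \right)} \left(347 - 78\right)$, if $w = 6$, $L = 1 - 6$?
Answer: $54069$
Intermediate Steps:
$L = -5$ ($L = 1 - 6 = -5$)
$R{\left(W \right)} = 3 + 2 W \left(2 + W\right)$ ($R{\left(W \right)} = 5 + \left(\left(W + W\right) \left(W + 2\right) - 2\right) \left(-5 + 6\right) = 5 + \left(2 W \left(2 + W\right) - 2\right) 1 = 5 + \left(-2 + 2 W \left(2 + W\right)\right) 1 = 5 + \left(-2 + 2 W \left(2 + W\right)\right) = 3 + 2 W \left(2 + W\right)$)
$R{\left(9 \right)} \left(347 - 78\right) = \left(3 + 2 \cdot 9 \left(2 + 9\right)\right) \left(347 - 78\right) = \left(3 + 2 \cdot 9 \cdot 11\right) 269 = \left(3 + 198\right) 269 = 201 \cdot 269 = 54069$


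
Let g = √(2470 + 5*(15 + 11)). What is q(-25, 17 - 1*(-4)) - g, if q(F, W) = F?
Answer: -25 - 10*√26 ≈ -75.990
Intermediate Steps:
g = 10*√26 (g = √(2470 + 5*26) = √(2470 + 130) = √2600 = 10*√26 ≈ 50.990)
q(-25, 17 - 1*(-4)) - g = -25 - 10*√26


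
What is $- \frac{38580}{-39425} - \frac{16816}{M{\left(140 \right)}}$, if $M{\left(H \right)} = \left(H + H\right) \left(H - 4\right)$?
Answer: $\frac{2015389}{3753260} \approx 0.53697$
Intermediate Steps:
$M{\left(H \right)} = 2 H \left(-4 + H\right)$
$- \frac{38580}{-39425} - \frac{16816}{M{\left(140 \right)}} = - \frac{38580}{-39425} - \frac{16816}{2 \cdot 140 \left(-4 + 140\right)} = \left(-38580\right) \left(- \frac{1}{39425}\right) - \frac{16816}{2 \cdot 140 \cdot 136} = \frac{7716}{7885} - \frac{16816}{38080} = \frac{7716}{7885} - \frac{1051}{2380} = \frac{2015389}{3753260}$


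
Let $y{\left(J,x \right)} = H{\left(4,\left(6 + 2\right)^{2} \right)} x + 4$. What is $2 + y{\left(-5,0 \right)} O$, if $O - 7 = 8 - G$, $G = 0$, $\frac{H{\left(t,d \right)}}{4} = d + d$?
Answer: $62$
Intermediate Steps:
$H{\left(t,d \right)} = 8 d$ ($H{\left(t,d \right)} = 4 \left(d + d\right) = 4 \cdot 2 d = 8 d$)
$y{\left(J,x \right)} = 4 + 512 x$ ($y{\left(J,x \right)} = 8 \left(6 + 2\right)^{2} x + 4 = 8 \cdot 8^{2} x + 4 = 8 \cdot 64 x + 4 = 512 x + 4 = 4 + 512 x$)
$O = 15$ ($O = 7 + \left(8 - 0\right) = 7 + \left(8 + 0\right) = 7 + 8 = 15$)
$2 + y{\left(-5,0 \right)} O = 2 + \left(4 + 512 \cdot 0\right) 15 = 2 + \left(4 + 0\right) 15 = 2 + 4 \cdot 15 = 2 + 60 = 62$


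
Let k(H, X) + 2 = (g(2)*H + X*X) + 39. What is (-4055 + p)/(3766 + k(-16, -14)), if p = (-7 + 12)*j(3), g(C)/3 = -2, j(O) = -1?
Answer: -116/117 ≈ -0.99145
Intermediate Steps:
g(C) = -6 (g(C) = 3*(-2) = -6)
p = -5 (p = (-7 + 12)*(-1) = 5*(-1) = -5)
k(H, X) = 37 + X² - 6*H (k(H, X) = -2 + ((-6*H + X*X) + 39) = -2 + ((-6*H + X²) + 39) = -2 + ((X² - 6*H) + 39) = -2 + (39 + X² - 6*H) = 37 + X² - 6*H)
(-4055 + p)/(3766 + k(-16, -14)) = (-4055 - 5)/(3766 + (37 + (-14)² - 6*(-16))) = -4060/(3766 + (37 + 196 + 96)) = -4060/(3766 + 329) = -4060/4095 = -4060*1/4095 = -116/117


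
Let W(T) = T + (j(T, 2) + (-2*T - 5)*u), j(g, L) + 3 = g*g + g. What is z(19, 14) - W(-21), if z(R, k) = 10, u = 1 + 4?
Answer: -571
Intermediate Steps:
j(g, L) = -3 + g + g**2 (j(g, L) = -3 + (g*g + g) = -3 + (g**2 + g) = -3 + (g + g**2) = -3 + g + g**2)
u = 5
W(T) = -28 + T**2 - 8*T (W(T) = T + ((-3 + T + T**2) + (-2*T - 5)*5) = T + ((-3 + T + T**2) + (-5 - 2*T)*5) = T + ((-3 + T + T**2) + (-25 - 10*T)) = T + (-28 + T**2 - 9*T) = -28 + T**2 - 8*T)
z(19, 14) - W(-21) = 10 - (-28 + (-21)**2 - 8*(-21)) = 10 - (-28 + 441 + 168) = 10 - 1*581 = 10 - 581 = -571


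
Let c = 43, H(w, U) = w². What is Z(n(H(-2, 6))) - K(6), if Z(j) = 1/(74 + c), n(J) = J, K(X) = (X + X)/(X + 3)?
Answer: -155/117 ≈ -1.3248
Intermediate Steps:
K(X) = 2*X/(3 + X) (K(X) = (2*X)/(3 + X) = 2*X/(3 + X))
Z(j) = 1/117 (Z(j) = 1/(74 + 43) = 1/117)
Z(n(H(-2, 6))) - K(6) = 1/117 - 2*6/(3 + 6) = 1/117 - 2*6/9 = 1/117 - 1*4/3 = 1/117 - 4/3 = -155/117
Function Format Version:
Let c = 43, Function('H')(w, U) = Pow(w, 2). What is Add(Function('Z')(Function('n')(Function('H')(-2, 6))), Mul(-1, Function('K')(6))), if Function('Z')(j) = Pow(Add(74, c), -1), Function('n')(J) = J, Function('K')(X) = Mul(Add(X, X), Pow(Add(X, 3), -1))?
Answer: Rational(-155, 117) ≈ -1.3248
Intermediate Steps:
Function('K')(X) = Mul(2, X, Pow(Add(3, X), -1)) (Function('K')(X) = Mul(Mul(2, X), Pow(Add(3, X), -1)) = Mul(2, X, Pow(Add(3, X), -1)))
Function('Z')(j) = Rational(1, 117) (Function('Z')(j) = Pow(Add(74, 43), -1) = Pow(117, -1) = Rational(1, 117))
Add(Function('Z')(Function('n')(Function('H')(-2, 6))), Mul(-1, Function('K')(6))) = Add(Rational(1, 117), Mul(-1, Mul(2, 6, Pow(Add(3, 6), -1)))) = Add(Rational(1, 117), Mul(-1, Mul(2, 6, Pow(9, -1)))) = Add(Rational(1, 117), Mul(-1, Mul(2, 6, Rational(1, 9)))) = Add(Rational(1, 117), Mul(-1, Rational(4, 3))) = Add(Rational(1, 117), Rational(-4, 3)) = Rational(-155, 117)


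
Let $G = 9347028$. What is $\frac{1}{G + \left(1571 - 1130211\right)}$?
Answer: $\frac{1}{8218388} \approx 1.2168 \cdot 10^{-7}$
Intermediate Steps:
$\frac{1}{G + \left(1571 - 1130211\right)} = \frac{1}{9347028 + \left(1571 - 1130211\right)} = \frac{1}{9347028 - 1128640} = \frac{1}{8218388}$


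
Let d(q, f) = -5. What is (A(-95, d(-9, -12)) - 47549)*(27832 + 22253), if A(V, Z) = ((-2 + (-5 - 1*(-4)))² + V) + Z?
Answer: -2386049400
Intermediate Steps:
A(V, Z) = 9 + V + Z (A(V, Z) = ((-2 + (-5 + 4))² + V) + Z = ((-2 - 1)² + V) + Z = ((-3)² + V) + Z = (9 + V) + Z = 9 + V + Z)
(A(-95, d(-9, -12)) - 47549)*(27832 + 22253) = ((9 - 95 - 5) - 47549)*(27832 + 22253) = (-91 - 47549)*50085 = -47640*50085 = -2386049400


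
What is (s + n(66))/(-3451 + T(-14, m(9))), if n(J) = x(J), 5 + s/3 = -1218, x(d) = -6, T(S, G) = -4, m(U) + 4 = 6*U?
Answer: 735/691 ≈ 1.0637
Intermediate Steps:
m(U) = -4 + 6*U
s = -3669 (s = -15 + 3*(-1218) = -15 - 3654 = -3669)
n(J) = -6
(s + n(66))/(-3451 + T(-14, m(9))) = (-3669 - 6)/(-3451 - 4) = -3675/(-3455) = -3675*(-1/3455) = 735/691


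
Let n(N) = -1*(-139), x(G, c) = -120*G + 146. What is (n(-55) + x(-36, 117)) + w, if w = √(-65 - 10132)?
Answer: 4605 + 3*I*√1133 ≈ 4605.0 + 100.98*I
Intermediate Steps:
x(G, c) = 146 - 120*G
n(N) = 139
w = 3*I*√1133 (w = √(-10197) = 3*I*√1133 ≈ 100.98*I)
(n(-55) + x(-36, 117)) + w = (139 + (146 - 120*(-36))) + 3*I*√1133 = (139 + (146 + 4320)) + 3*I*√1133 = (139 + 4466) + 3*I*√1133 = 4605 + 3*I*√1133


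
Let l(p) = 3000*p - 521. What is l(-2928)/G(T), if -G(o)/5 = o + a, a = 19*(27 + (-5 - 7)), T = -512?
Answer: -8784521/1135 ≈ -7739.7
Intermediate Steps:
a = 285 (a = 19*(27 - 12) = 19*15 = 285)
G(o) = -1425 - 5*o (G(o) = -5*(o + 285) = -5*(285 + o) = -1425 - 5*o)
l(p) = -521 + 3000*p
l(-2928)/G(T) = (-521 + 3000*(-2928))/(-1425 - 5*(-512)) = (-521 - 8784000)/(-1425 + 2560) = -8784521/1135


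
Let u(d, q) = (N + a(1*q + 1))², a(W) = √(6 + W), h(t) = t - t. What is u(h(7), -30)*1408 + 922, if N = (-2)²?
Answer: -8934 + 11264*I*√23 ≈ -8934.0 + 54020.0*I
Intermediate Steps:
h(t) = 0
N = 4
u(d, q) = (4 + √(7 + q))² (u(d, q) = (4 + √(6 + (1*q + 1)))² = (4 + √(6 + (q + 1)))² = (4 + √(6 + (1 + q)))² = (4 + √(7 + q))²)
u(h(7), -30)*1408 + 922 = (4 + √(7 - 30))²*1408 + 922 = (4 + √(-23))²*1408 + 922 = (4 + I*√23)²*1408 + 922 = 1408*(4 + I*√23)² + 922 = 922 + 1408*(4 + I*√23)²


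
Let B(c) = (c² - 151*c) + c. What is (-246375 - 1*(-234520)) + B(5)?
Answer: -12580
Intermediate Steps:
B(c) = c² - 150*c
(-246375 - 1*(-234520)) + B(5) = (-246375 - 1*(-234520)) + 5*(-150 + 5) = (-246375 + 234520) + 5*(-145) = -11855 - 725 = -12580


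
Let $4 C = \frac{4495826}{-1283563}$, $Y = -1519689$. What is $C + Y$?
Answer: $- \frac{3901235391727}{2567126} \approx -1.5197 \cdot 10^{6}$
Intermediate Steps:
$C = - \frac{2247913}{2567126}$ ($C = \frac{4495826 \frac{1}{-1283563}}{4} = \frac{4495826 \left(- \frac{1}{1283563}\right)}{4} = \frac{1}{4} \left(- \frac{4495826}{1283563}\right) = - \frac{2247913}{2567126} \approx -0.87565$)
$C + Y = - \frac{2247913}{2567126} - 1519689 = - \frac{3901235391727}{2567126}$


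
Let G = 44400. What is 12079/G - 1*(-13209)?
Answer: 586491679/44400 ≈ 13209.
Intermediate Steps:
12079/G - 1*(-13209) = 12079/44400 - 1*(-13209) = 12079*(1/44400) + 13209 = 12079/44400 + 13209 = 586491679/44400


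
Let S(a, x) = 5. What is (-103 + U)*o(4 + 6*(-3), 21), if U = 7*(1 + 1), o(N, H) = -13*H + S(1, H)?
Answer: 23852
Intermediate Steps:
o(N, H) = 5 - 13*H (o(N, H) = -13*H + 5 = 5 - 13*H)
U = 14 (U = 7*2 = 14)
(-103 + U)*o(4 + 6*(-3), 21) = (-103 + 14)*(5 - 13*21) = -89*(5 - 273) = -89*(-268) = 23852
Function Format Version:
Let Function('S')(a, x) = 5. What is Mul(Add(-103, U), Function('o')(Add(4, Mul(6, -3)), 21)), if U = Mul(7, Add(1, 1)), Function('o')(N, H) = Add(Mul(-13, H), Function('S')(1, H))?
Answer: 23852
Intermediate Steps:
Function('o')(N, H) = Add(5, Mul(-13, H)) (Function('o')(N, H) = Add(Mul(-13, H), 5) = Add(5, Mul(-13, H)))
U = 14 (U = Mul(7, 2) = 14)
Mul(Add(-103, U), Function('o')(Add(4, Mul(6, -3)), 21)) = Mul(Add(-103, 14), Add(5, Mul(-13, 21))) = Mul(-89, Add(5, -273)) = Mul(-89, -268) = 23852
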